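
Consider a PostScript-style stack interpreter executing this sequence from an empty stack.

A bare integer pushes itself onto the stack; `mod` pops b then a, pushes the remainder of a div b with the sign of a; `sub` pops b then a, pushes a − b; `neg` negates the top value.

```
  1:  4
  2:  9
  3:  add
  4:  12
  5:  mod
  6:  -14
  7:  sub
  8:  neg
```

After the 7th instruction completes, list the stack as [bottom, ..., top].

4    [4]
9    [4, 9]
add  [13]
12   [13, 12]
mod  [1]
-14  [1, -14]
sub  [15]

[15]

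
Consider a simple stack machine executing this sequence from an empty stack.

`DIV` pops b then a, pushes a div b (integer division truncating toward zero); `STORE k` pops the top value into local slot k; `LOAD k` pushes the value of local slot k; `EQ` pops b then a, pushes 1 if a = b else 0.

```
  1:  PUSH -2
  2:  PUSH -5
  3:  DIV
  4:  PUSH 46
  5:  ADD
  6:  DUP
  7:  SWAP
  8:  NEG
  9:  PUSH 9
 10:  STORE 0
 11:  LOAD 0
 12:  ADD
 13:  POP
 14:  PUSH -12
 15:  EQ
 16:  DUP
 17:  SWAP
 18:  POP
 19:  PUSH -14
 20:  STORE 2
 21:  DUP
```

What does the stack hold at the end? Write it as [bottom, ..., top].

PUSH -2  -> -2
PUSH -5  -> -2 -5
DIV      -> 0
PUSH 46  -> 0 46
ADD      -> 46
DUP      -> 46 46
SWAP     -> 46 46
NEG      -> 46 -46
PUSH 9   -> 46 -46 9
STORE 0  -> 46 -46
LOAD 0   -> 46 -46 9
ADD      -> 46 -37
POP      -> 46
PUSH -12 -> 46 -12
EQ       -> 0
DUP      -> 0 0
SWAP     -> 0 0
POP      -> 0
PUSH -14 -> 0 -14
STORE 2  -> 0
DUP      -> 0 0

[0, 0]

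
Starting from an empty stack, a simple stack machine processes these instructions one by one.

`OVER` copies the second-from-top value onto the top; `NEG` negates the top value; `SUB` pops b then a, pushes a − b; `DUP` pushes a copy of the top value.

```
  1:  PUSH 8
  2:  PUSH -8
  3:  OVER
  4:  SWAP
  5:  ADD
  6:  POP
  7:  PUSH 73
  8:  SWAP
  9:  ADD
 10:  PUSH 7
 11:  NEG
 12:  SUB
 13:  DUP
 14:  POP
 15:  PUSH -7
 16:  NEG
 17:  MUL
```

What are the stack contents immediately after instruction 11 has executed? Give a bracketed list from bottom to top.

[81, -7]

PUSH 8  : 8
PUSH -8 : 8 -8
OVER    : 8 -8 8
SWAP    : 8 8 -8
ADD     : 8 0
POP     : 8
PUSH 73 : 8 73
SWAP    : 73 8
ADD     : 81
PUSH 7  : 81 7
NEG     : 81 -7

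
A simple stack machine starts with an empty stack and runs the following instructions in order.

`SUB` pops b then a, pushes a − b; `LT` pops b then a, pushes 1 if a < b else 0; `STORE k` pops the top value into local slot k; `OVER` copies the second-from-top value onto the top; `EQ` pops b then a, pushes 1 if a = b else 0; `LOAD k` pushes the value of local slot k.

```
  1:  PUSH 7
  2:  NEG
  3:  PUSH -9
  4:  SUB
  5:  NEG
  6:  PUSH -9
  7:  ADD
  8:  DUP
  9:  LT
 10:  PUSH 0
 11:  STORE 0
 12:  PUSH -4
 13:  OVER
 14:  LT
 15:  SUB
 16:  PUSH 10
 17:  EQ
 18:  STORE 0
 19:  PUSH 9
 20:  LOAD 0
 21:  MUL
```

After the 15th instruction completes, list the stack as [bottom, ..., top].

PUSH 7   [7]
NEG      [-7]
PUSH -9  [-7, -9]
SUB      [2]
NEG      [-2]
PUSH -9  [-2, -9]
ADD      [-11]
DUP      [-11, -11]
LT       [0]
PUSH 0   [0, 0]
STORE 0  [0]
PUSH -4  [0, -4]
OVER     [0, -4, 0]
LT       [0, 1]
SUB      [-1]

[-1]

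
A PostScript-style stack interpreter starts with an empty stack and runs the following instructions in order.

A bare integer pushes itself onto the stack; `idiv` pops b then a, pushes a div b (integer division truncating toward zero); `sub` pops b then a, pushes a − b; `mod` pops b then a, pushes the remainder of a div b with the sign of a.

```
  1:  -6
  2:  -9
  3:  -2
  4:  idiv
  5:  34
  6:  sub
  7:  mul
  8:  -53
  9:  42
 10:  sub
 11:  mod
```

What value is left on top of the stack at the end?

85

-6   : [-6]
-9   : [-6, -9]
-2   : [-6, -9, -2]
idiv : [-6, 4]
34   : [-6, 4, 34]
sub  : [-6, -30]
mul  : [180]
-53  : [180, -53]
42   : [180, -53, 42]
sub  : [180, -95]
mod  : [85]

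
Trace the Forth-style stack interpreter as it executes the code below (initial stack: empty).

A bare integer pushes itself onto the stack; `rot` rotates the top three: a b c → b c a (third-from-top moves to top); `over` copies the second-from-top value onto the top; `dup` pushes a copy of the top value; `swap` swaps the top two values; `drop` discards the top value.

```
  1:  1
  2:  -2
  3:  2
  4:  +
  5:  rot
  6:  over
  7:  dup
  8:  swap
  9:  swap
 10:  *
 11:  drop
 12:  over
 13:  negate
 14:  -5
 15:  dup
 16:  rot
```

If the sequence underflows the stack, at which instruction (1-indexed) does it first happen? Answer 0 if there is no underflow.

5

1  → [1]
-2 → [1, -2]
2  → [1, -2, 2]
+  → [1, 0]
rot  — needs 3 operands, stack has 2 → underflow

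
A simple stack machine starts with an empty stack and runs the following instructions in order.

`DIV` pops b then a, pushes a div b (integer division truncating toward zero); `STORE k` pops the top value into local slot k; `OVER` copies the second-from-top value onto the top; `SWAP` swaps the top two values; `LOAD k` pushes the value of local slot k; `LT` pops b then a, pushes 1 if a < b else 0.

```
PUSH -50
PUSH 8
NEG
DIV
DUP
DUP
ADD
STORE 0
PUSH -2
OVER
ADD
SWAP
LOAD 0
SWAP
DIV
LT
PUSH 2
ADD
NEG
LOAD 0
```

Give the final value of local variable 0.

12

PUSH -50 : [-50]
PUSH 8   : [-50, 8]
NEG      : [-50, -8]
DIV      : [6]
DUP      : [6, 6]
DUP      : [6, 6, 6]
ADD      : [6, 12]
STORE 0  : [6]
PUSH -2  : [6, -2]
OVER     : [6, -2, 6]
ADD      : [6, 4]
SWAP     : [4, 6]
LOAD 0   : [4, 6, 12]
SWAP     : [4, 12, 6]
DIV      : [4, 2]
LT       : [0]
PUSH 2   : [0, 2]
ADD      : [2]
NEG      : [-2]
LOAD 0   : [-2, 12]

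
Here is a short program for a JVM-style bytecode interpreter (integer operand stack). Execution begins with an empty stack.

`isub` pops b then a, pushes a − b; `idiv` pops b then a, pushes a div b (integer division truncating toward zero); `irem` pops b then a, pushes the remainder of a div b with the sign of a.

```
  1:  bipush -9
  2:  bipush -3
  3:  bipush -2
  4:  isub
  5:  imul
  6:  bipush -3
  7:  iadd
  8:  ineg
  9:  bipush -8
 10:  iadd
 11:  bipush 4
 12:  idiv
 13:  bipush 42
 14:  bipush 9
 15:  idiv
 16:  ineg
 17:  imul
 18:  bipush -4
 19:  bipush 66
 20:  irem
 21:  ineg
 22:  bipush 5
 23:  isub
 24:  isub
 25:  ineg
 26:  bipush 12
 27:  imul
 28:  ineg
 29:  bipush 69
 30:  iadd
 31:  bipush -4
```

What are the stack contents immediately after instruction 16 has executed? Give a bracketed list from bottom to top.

bipush -9 -> -9
bipush -3 -> -9 -3
bipush -2 -> -9 -3 -2
isub      -> -9 -1
imul      -> 9
bipush -3 -> 9 -3
iadd      -> 6
ineg      -> -6
bipush -8 -> -6 -8
iadd      -> -14
bipush 4  -> -14 4
idiv      -> -3
bipush 42 -> -3 42
bipush 9  -> -3 42 9
idiv      -> -3 4
ineg      -> -3 -4

[-3, -4]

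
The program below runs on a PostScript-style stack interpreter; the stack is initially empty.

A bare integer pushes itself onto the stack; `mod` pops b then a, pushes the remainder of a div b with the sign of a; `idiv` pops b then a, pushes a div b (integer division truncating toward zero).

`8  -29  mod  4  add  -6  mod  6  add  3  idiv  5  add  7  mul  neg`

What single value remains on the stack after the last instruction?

8    -> 8
-29  -> 8 -29
mod  -> 8
4    -> 8 4
add  -> 12
-6   -> 12 -6
mod  -> 0
6    -> 0 6
add  -> 6
3    -> 6 3
idiv -> 2
5    -> 2 5
add  -> 7
7    -> 7 7
mul  -> 49
neg  -> -49

-49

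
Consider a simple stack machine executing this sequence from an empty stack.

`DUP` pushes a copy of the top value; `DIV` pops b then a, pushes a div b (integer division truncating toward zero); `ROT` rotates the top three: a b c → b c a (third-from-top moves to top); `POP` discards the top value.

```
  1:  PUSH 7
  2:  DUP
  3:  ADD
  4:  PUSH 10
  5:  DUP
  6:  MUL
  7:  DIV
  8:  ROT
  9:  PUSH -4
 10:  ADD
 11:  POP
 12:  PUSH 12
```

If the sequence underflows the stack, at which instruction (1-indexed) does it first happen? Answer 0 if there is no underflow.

8

PUSH 7  : [7]
DUP     : [7, 7]
ADD     : [14]
PUSH 10 : [14, 10]
DUP     : [14, 10, 10]
MUL     : [14, 100]
DIV     : [0]
ROT  — needs 3 operands, stack has 1 → underflow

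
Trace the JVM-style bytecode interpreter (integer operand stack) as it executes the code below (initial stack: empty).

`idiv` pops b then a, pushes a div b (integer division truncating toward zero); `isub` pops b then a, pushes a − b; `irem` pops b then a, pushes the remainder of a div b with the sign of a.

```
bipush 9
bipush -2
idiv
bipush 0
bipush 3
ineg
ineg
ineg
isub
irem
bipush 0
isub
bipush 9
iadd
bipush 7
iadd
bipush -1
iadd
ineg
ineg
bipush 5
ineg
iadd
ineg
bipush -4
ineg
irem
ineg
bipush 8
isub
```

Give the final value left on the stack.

-7

bipush 9   9
bipush -2  9 -2
idiv       -4
bipush 0   -4 0
bipush 3   -4 0 3
ineg       -4 0 -3
ineg       -4 0 3
ineg       -4 0 -3
isub       -4 3
irem       -1
bipush 0   -1 0
isub       -1
bipush 9   -1 9
iadd       8
bipush 7   8 7
iadd       15
bipush -1  15 -1
iadd       14
ineg       -14
ineg       14
bipush 5   14 5
ineg       14 -5
iadd       9
ineg       -9
bipush -4  -9 -4
ineg       -9 4
irem       -1
ineg       1
bipush 8   1 8
isub       -7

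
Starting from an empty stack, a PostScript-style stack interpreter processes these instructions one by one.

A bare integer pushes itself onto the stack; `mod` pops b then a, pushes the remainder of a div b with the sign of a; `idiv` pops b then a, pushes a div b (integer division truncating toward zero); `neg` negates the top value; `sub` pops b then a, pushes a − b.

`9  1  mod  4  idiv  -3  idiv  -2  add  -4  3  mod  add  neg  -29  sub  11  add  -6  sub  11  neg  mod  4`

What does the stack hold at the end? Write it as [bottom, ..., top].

9     9
1     9 1
mod   0
4     0 4
idiv  0
-3    0 -3
idiv  0
-2    0 -2
add   -2
-4    -2 -4
3     -2 -4 3
mod   -2 -1
add   -3
neg   3
-29   3 -29
sub   32
11    32 11
add   43
-6    43 -6
sub   49
11    49 11
neg   49 -11
mod   5
4     5 4

[5, 4]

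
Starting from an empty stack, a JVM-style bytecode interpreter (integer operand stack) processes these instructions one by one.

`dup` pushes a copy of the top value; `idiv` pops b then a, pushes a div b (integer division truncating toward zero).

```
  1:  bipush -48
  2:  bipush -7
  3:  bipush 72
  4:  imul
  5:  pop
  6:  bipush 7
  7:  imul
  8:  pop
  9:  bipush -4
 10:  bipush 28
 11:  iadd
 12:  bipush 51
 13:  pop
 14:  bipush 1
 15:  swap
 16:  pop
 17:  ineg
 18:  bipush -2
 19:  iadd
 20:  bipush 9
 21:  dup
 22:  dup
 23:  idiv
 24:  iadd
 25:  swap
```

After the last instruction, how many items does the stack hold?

bipush -48  [-48]
bipush -7   [-48, -7]
bipush 72   [-48, -7, 72]
imul        [-48, -504]
pop         [-48]
bipush 7    [-48, 7]
imul        [-336]
pop         []
bipush -4   [-4]
bipush 28   [-4, 28]
iadd        [24]
bipush 51   [24, 51]
pop         [24]
bipush 1    [24, 1]
swap        [1, 24]
pop         [1]
ineg        [-1]
bipush -2   [-1, -2]
iadd        [-3]
bipush 9    [-3, 9]
dup         [-3, 9, 9]
dup         [-3, 9, 9, 9]
idiv        [-3, 9, 1]
iadd        [-3, 10]
swap        [10, -3]

2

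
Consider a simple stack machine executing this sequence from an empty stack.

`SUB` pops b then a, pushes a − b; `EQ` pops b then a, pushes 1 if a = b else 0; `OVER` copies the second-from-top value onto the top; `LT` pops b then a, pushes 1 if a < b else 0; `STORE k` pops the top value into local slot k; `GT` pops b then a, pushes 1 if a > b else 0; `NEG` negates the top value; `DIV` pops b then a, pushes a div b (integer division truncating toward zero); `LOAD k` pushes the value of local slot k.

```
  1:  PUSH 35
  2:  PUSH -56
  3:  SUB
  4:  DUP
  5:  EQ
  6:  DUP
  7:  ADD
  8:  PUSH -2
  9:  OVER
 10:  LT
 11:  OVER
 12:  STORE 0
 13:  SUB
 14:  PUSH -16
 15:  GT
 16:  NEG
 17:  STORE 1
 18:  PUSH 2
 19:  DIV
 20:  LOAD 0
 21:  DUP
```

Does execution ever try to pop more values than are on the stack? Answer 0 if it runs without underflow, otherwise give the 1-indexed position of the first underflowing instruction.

PUSH 35   [35]
PUSH -56  [35, -56]
SUB       [91]
DUP       [91, 91]
EQ        [1]
DUP       [1, 1]
ADD       [2]
PUSH -2   [2, -2]
OVER      [2, -2, 2]
LT        [2, 1]
OVER      [2, 1, 2]
STORE 0   [2, 1]
SUB       [1]
PUSH -16  [1, -16]
GT        [1]
NEG       [-1]
STORE 1   []
PUSH 2    [2]
DIV  — needs 2 operands, stack has 1 → underflow

19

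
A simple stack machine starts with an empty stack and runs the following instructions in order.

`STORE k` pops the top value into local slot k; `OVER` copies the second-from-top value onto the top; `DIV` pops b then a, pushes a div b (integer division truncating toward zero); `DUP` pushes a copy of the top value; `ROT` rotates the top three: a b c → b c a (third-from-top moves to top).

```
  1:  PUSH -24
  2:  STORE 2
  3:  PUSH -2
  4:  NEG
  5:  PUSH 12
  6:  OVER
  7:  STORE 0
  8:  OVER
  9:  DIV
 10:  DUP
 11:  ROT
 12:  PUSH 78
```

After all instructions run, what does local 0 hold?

PUSH -24 -> -24
STORE 2  -> (empty)
PUSH -2  -> -2
NEG      -> 2
PUSH 12  -> 2 12
OVER     -> 2 12 2
STORE 0  -> 2 12
OVER     -> 2 12 2
DIV      -> 2 6
DUP      -> 2 6 6
ROT      -> 6 6 2
PUSH 78  -> 6 6 2 78

2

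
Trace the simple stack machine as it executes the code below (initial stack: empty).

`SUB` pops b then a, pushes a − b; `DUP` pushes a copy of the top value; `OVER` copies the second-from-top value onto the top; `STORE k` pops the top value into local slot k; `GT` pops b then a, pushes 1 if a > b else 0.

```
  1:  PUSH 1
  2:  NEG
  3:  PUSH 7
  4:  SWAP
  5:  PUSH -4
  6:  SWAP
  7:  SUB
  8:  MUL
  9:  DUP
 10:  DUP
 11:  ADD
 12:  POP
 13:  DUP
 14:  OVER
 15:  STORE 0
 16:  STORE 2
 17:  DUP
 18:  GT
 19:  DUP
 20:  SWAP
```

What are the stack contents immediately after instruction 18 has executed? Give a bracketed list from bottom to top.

PUSH 1  → [1]
NEG     → [-1]
PUSH 7  → [-1, 7]
SWAP    → [7, -1]
PUSH -4 → [7, -1, -4]
SWAP    → [7, -4, -1]
SUB     → [7, -3]
MUL     → [-21]
DUP     → [-21, -21]
DUP     → [-21, -21, -21]
ADD     → [-21, -42]
POP     → [-21]
DUP     → [-21, -21]
OVER    → [-21, -21, -21]
STORE 0 → [-21, -21]
STORE 2 → [-21]
DUP     → [-21, -21]
GT      → [0]

[0]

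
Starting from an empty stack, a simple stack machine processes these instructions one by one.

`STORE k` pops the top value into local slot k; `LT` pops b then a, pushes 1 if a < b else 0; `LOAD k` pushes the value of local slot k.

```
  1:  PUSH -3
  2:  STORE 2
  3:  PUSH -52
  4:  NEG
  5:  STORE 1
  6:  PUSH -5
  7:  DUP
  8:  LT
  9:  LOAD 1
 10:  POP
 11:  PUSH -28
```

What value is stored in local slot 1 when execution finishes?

PUSH -3  → [-3]
STORE 2  → []
PUSH -52 → [-52]
NEG      → [52]
STORE 1  → []
PUSH -5  → [-5]
DUP      → [-5, -5]
LT       → [0]
LOAD 1   → [0, 52]
POP      → [0]
PUSH -28 → [0, -28]

52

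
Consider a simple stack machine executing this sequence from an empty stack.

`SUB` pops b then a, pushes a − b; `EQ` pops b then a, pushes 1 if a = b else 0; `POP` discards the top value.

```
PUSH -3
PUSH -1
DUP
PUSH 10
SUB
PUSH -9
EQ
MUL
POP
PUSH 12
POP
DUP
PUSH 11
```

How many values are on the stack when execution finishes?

PUSH -3 -> [-3]
PUSH -1 -> [-3, -1]
DUP     -> [-3, -1, -1]
PUSH 10 -> [-3, -1, -1, 10]
SUB     -> [-3, -1, -11]
PUSH -9 -> [-3, -1, -11, -9]
EQ      -> [-3, -1, 0]
MUL     -> [-3, 0]
POP     -> [-3]
PUSH 12 -> [-3, 12]
POP     -> [-3]
DUP     -> [-3, -3]
PUSH 11 -> [-3, -3, 11]

3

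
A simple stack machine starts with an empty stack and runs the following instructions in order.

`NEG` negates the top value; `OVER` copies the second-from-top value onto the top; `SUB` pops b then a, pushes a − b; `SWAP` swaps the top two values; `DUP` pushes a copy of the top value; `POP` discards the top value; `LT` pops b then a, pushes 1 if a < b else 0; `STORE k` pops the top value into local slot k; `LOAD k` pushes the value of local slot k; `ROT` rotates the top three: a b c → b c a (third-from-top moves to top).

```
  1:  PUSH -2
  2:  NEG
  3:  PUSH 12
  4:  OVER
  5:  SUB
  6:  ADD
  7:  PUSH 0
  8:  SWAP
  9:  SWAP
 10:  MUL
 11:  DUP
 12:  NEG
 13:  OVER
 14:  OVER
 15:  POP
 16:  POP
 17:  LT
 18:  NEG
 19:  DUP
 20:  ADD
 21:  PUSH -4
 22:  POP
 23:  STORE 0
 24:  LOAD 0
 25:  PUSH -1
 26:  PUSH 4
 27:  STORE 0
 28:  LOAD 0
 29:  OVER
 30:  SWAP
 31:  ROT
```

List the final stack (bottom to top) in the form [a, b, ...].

[0, -1, 4, -1]

PUSH -2  -2
NEG      2
PUSH 12  2 12
OVER     2 12 2
SUB      2 10
ADD      12
PUSH 0   12 0
SWAP     0 12
SWAP     12 0
MUL      0
DUP      0 0
NEG      0 0
OVER     0 0 0
OVER     0 0 0 0
POP      0 0 0
POP      0 0
LT       0
NEG      0
DUP      0 0
ADD      0
PUSH -4  0 -4
POP      0
STORE 0  (empty)
LOAD 0   0
PUSH -1  0 -1
PUSH 4   0 -1 4
STORE 0  0 -1
LOAD 0   0 -1 4
OVER     0 -1 4 -1
SWAP     0 -1 -1 4
ROT      0 -1 4 -1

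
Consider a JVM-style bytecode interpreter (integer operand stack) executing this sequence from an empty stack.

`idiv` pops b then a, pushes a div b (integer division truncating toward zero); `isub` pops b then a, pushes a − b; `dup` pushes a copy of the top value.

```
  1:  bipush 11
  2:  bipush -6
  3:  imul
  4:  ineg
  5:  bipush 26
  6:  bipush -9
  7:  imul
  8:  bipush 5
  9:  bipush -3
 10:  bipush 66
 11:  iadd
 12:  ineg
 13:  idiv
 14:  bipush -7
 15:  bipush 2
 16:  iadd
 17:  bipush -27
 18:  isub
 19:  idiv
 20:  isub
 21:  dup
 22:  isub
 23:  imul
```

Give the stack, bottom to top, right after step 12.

[66, -234, 5, -63]

bipush 11 : 11
bipush -6 : 11 -6
imul      : -66
ineg      : 66
bipush 26 : 66 26
bipush -9 : 66 26 -9
imul      : 66 -234
bipush 5  : 66 -234 5
bipush -3 : 66 -234 5 -3
bipush 66 : 66 -234 5 -3 66
iadd      : 66 -234 5 63
ineg      : 66 -234 5 -63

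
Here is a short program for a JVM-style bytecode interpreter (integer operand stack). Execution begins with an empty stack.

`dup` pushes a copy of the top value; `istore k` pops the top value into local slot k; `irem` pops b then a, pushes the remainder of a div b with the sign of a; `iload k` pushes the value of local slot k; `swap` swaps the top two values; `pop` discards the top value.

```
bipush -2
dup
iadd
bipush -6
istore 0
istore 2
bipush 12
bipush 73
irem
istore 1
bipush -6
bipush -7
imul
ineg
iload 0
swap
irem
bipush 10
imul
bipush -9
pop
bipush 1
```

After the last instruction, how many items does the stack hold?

2

bipush -2 → [-2]
dup       → [-2, -2]
iadd      → [-4]
bipush -6 → [-4, -6]
istore 0  → [-4]
istore 2  → []
bipush 12 → [12]
bipush 73 → [12, 73]
irem      → [12]
istore 1  → []
bipush -6 → [-6]
bipush -7 → [-6, -7]
imul      → [42]
ineg      → [-42]
iload 0   → [-42, -6]
swap      → [-6, -42]
irem      → [-6]
bipush 10 → [-6, 10]
imul      → [-60]
bipush -9 → [-60, -9]
pop       → [-60]
bipush 1  → [-60, 1]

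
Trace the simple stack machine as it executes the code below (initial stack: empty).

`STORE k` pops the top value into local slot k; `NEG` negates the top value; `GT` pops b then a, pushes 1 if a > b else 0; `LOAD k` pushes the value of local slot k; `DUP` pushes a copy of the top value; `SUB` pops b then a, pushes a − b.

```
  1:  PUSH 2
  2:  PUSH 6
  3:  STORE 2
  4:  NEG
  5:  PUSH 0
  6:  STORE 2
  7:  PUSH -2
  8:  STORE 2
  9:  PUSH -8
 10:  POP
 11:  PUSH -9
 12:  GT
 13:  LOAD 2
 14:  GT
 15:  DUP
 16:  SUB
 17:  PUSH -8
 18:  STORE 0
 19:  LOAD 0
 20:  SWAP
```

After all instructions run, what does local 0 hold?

-8

PUSH 2  → 2
PUSH 6  → 2 6
STORE 2 → 2
NEG     → -2
PUSH 0  → -2 0
STORE 2 → -2
PUSH -2 → -2 -2
STORE 2 → -2
PUSH -8 → -2 -8
POP     → -2
PUSH -9 → -2 -9
GT      → 1
LOAD 2  → 1 -2
GT      → 1
DUP     → 1 1
SUB     → 0
PUSH -8 → 0 -8
STORE 0 → 0
LOAD 0  → 0 -8
SWAP    → -8 0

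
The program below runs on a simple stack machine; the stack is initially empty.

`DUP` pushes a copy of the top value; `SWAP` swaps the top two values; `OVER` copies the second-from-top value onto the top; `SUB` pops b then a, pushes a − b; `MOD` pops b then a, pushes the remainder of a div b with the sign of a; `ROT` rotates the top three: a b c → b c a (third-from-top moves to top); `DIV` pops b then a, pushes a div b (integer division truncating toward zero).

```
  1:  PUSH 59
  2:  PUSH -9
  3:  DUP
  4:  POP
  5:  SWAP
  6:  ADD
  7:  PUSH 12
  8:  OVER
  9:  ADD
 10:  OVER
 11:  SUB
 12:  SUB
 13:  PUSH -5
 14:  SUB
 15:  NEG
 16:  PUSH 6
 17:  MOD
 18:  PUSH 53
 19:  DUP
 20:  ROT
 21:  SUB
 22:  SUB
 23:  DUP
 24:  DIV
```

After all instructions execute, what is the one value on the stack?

1

PUSH 59 -> 59
PUSH -9 -> 59 -9
DUP     -> 59 -9 -9
POP     -> 59 -9
SWAP    -> -9 59
ADD     -> 50
PUSH 12 -> 50 12
OVER    -> 50 12 50
ADD     -> 50 62
OVER    -> 50 62 50
SUB     -> 50 12
SUB     -> 38
PUSH -5 -> 38 -5
SUB     -> 43
NEG     -> -43
PUSH 6  -> -43 6
MOD     -> -1
PUSH 53 -> -1 53
DUP     -> -1 53 53
ROT     -> 53 53 -1
SUB     -> 53 54
SUB     -> -1
DUP     -> -1 -1
DIV     -> 1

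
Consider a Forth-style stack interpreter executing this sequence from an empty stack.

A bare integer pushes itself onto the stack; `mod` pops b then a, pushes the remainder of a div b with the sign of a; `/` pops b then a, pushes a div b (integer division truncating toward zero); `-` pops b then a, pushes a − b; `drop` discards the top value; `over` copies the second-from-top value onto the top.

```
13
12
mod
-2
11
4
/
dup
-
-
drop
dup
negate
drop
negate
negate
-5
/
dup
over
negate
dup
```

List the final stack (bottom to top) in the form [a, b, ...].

13      [13]
12      [13, 12]
mod     [1]
-2      [1, -2]
11      [1, -2, 11]
4       [1, -2, 11, 4]
/       [1, -2, 2]
dup     [1, -2, 2, 2]
-       [1, -2, 0]
-       [1, -2]
drop    [1]
dup     [1, 1]
negate  [1, -1]
drop    [1]
negate  [-1]
negate  [1]
-5      [1, -5]
/       [0]
dup     [0, 0]
over    [0, 0, 0]
negate  [0, 0, 0]
dup     [0, 0, 0, 0]

[0, 0, 0, 0]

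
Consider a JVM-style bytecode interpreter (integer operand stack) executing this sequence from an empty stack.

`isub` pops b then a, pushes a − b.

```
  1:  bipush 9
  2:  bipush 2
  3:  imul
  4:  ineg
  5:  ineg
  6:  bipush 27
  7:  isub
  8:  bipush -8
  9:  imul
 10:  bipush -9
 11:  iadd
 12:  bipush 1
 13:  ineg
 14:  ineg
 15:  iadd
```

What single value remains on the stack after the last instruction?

64

bipush 9  → 9
bipush 2  → 9 2
imul      → 18
ineg      → -18
ineg      → 18
bipush 27 → 18 27
isub      → -9
bipush -8 → -9 -8
imul      → 72
bipush -9 → 72 -9
iadd      → 63
bipush 1  → 63 1
ineg      → 63 -1
ineg      → 63 1
iadd      → 64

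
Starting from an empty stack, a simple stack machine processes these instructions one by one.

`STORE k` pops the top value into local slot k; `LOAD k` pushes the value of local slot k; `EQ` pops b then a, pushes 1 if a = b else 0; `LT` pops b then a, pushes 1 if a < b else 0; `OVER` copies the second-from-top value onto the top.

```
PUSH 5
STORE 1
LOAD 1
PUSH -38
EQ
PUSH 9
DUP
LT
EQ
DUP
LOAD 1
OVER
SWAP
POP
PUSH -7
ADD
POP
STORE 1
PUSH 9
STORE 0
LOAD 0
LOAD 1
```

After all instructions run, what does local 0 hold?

PUSH 5   -> 5
STORE 1  -> (empty)
LOAD 1   -> 5
PUSH -38 -> 5 -38
EQ       -> 0
PUSH 9   -> 0 9
DUP      -> 0 9 9
LT       -> 0 0
EQ       -> 1
DUP      -> 1 1
LOAD 1   -> 1 1 5
OVER     -> 1 1 5 1
SWAP     -> 1 1 1 5
POP      -> 1 1 1
PUSH -7  -> 1 1 1 -7
ADD      -> 1 1 -6
POP      -> 1 1
STORE 1  -> 1
PUSH 9   -> 1 9
STORE 0  -> 1
LOAD 0   -> 1 9
LOAD 1   -> 1 9 1

9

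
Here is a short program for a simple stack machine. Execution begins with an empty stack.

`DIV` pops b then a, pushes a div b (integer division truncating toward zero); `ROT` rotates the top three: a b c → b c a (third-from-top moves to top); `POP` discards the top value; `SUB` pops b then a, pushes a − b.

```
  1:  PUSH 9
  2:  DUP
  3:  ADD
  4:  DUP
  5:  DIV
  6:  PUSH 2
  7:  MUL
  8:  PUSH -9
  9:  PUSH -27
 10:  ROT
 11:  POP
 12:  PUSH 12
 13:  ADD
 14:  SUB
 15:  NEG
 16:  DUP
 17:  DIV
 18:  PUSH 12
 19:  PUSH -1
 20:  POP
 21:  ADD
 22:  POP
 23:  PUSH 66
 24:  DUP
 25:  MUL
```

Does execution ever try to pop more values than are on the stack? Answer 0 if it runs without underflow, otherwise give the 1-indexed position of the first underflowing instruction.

PUSH 9    9
DUP       9 9
ADD       18
DUP       18 18
DIV       1
PUSH 2    1 2
MUL       2
PUSH -9   2 -9
PUSH -27  2 -9 -27
ROT       -9 -27 2
POP       -9 -27
PUSH 12   -9 -27 12
ADD       -9 -15
SUB       6
NEG       -6
DUP       -6 -6
DIV       1
PUSH 12   1 12
PUSH -1   1 12 -1
POP       1 12
ADD       13
POP       (empty)
PUSH 66   66
DUP       66 66
MUL       4356

0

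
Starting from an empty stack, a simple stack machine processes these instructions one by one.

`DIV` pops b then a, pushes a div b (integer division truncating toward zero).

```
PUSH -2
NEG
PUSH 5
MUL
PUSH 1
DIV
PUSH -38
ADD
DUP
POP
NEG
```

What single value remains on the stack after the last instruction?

28

PUSH -2  -> [-2]
NEG      -> [2]
PUSH 5   -> [2, 5]
MUL      -> [10]
PUSH 1   -> [10, 1]
DIV      -> [10]
PUSH -38 -> [10, -38]
ADD      -> [-28]
DUP      -> [-28, -28]
POP      -> [-28]
NEG      -> [28]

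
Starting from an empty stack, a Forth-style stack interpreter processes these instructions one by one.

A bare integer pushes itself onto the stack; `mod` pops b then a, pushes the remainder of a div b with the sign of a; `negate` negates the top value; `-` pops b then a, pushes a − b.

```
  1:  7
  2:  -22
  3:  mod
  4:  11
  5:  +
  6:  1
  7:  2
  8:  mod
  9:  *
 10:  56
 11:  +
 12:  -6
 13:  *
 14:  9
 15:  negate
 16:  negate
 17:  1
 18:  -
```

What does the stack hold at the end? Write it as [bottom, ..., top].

[-444, 8]

7      → 7
-22    → 7 -22
mod    → 7
11     → 7 11
+      → 18
1      → 18 1
2      → 18 1 2
mod    → 18 1
*      → 18
56     → 18 56
+      → 74
-6     → 74 -6
*      → -444
9      → -444 9
negate → -444 -9
negate → -444 9
1      → -444 9 1
-      → -444 8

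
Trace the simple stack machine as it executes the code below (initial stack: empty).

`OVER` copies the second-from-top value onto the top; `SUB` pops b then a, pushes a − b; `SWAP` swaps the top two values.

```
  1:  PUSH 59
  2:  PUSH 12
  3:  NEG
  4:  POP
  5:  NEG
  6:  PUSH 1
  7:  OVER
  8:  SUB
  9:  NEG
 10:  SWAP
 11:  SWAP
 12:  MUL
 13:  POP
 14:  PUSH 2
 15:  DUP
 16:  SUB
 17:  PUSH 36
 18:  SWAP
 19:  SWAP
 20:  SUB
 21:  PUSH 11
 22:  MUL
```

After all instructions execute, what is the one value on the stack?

-396

PUSH 59 -> [59]
PUSH 12 -> [59, 12]
NEG     -> [59, -12]
POP     -> [59]
NEG     -> [-59]
PUSH 1  -> [-59, 1]
OVER    -> [-59, 1, -59]
SUB     -> [-59, 60]
NEG     -> [-59, -60]
SWAP    -> [-60, -59]
SWAP    -> [-59, -60]
MUL     -> [3540]
POP     -> []
PUSH 2  -> [2]
DUP     -> [2, 2]
SUB     -> [0]
PUSH 36 -> [0, 36]
SWAP    -> [36, 0]
SWAP    -> [0, 36]
SUB     -> [-36]
PUSH 11 -> [-36, 11]
MUL     -> [-396]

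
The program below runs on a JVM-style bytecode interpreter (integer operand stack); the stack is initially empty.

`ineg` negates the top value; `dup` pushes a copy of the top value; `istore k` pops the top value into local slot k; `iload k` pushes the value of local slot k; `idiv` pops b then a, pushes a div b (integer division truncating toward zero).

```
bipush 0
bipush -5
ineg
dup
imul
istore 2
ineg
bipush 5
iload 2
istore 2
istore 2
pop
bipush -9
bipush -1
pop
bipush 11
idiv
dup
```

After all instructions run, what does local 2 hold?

bipush 0   0
bipush -5  0 -5
ineg       0 5
dup        0 5 5
imul       0 25
istore 2   0
ineg       0
bipush 5   0 5
iload 2    0 5 25
istore 2   0 5
istore 2   0
pop        (empty)
bipush -9  -9
bipush -1  -9 -1
pop        -9
bipush 11  -9 11
idiv       0
dup        0 0

5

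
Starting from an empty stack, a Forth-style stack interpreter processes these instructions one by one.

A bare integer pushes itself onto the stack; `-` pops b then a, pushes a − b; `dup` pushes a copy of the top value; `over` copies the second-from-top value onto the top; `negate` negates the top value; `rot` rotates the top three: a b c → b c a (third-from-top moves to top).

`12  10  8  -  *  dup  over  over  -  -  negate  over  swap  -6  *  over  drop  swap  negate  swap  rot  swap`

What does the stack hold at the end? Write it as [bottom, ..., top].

12      [12]
10      [12, 10]
8       [12, 10, 8]
-       [12, 2]
*       [24]
dup     [24, 24]
over    [24, 24, 24]
over    [24, 24, 24, 24]
-       [24, 24, 0]
-       [24, 24]
negate  [24, -24]
over    [24, -24, 24]
swap    [24, 24, -24]
-6      [24, 24, -24, -6]
*       [24, 24, 144]
over    [24, 24, 144, 24]
drop    [24, 24, 144]
swap    [24, 144, 24]
negate  [24, 144, -24]
swap    [24, -24, 144]
rot     [-24, 144, 24]
swap    [-24, 24, 144]

[-24, 24, 144]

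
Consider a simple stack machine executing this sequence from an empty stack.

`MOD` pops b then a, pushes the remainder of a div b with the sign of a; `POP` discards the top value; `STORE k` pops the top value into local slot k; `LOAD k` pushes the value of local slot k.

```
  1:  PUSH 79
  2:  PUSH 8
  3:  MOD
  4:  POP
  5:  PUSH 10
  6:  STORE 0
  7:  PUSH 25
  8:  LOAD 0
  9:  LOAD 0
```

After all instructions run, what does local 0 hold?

10

PUSH 79 -> [79]
PUSH 8  -> [79, 8]
MOD     -> [7]
POP     -> []
PUSH 10 -> [10]
STORE 0 -> []
PUSH 25 -> [25]
LOAD 0  -> [25, 10]
LOAD 0  -> [25, 10, 10]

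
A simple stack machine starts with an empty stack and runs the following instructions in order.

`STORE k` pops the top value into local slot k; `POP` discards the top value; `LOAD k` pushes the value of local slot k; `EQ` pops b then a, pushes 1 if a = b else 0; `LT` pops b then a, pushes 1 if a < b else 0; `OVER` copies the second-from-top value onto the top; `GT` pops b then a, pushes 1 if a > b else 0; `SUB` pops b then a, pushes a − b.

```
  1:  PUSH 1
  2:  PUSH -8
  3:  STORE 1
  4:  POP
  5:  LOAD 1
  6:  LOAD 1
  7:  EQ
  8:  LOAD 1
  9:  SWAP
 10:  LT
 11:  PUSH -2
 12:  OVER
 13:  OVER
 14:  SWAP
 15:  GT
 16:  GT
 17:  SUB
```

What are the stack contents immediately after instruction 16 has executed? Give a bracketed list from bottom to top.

PUSH 1   [1]
PUSH -8  [1, -8]
STORE 1  [1]
POP      []
LOAD 1   [-8]
LOAD 1   [-8, -8]
EQ       [1]
LOAD 1   [1, -8]
SWAP     [-8, 1]
LT       [1]
PUSH -2  [1, -2]
OVER     [1, -2, 1]
OVER     [1, -2, 1, -2]
SWAP     [1, -2, -2, 1]
GT       [1, -2, 0]
GT       [1, 0]

[1, 0]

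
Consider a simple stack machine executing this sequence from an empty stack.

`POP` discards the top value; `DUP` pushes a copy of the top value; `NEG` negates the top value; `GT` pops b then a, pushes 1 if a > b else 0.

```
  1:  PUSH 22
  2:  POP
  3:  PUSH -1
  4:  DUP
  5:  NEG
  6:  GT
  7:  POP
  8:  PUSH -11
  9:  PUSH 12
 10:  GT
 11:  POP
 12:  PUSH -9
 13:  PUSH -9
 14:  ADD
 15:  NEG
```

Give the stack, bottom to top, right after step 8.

PUSH 22  → 22
POP      → (empty)
PUSH -1  → -1
DUP      → -1 -1
NEG      → -1 1
GT       → 0
POP      → (empty)
PUSH -11 → -11

[-11]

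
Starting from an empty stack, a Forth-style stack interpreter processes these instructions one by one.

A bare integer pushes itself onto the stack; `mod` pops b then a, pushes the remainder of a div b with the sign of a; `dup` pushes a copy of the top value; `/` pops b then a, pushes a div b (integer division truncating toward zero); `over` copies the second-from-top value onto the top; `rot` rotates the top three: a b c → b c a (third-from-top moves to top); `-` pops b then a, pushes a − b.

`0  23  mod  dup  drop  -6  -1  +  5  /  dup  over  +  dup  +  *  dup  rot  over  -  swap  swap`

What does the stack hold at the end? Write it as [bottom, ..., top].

0     [0]
23    [0, 23]
mod   [0]
dup   [0, 0]
drop  [0]
-6    [0, -6]
-1    [0, -6, -1]
+     [0, -7]
5     [0, -7, 5]
/     [0, -1]
dup   [0, -1, -1]
over  [0, -1, -1, -1]
+     [0, -1, -2]
dup   [0, -1, -2, -2]
+     [0, -1, -4]
*     [0, 4]
dup   [0, 4, 4]
rot   [4, 4, 0]
over  [4, 4, 0, 4]
-     [4, 4, -4]
swap  [4, -4, 4]
swap  [4, 4, -4]

[4, 4, -4]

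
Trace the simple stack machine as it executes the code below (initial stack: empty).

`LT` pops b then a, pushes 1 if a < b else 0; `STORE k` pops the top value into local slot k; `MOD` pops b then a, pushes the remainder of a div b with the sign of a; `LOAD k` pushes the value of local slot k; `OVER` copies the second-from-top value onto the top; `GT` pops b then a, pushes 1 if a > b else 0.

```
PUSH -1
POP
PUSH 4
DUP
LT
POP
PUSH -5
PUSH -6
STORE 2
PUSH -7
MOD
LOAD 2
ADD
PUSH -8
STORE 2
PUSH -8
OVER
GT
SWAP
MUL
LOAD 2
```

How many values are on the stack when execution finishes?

PUSH -1 → [-1]
POP     → []
PUSH 4  → [4]
DUP     → [4, 4]
LT      → [0]
POP     → []
PUSH -5 → [-5]
PUSH -6 → [-5, -6]
STORE 2 → [-5]
PUSH -7 → [-5, -7]
MOD     → [-5]
LOAD 2  → [-5, -6]
ADD     → [-11]
PUSH -8 → [-11, -8]
STORE 2 → [-11]
PUSH -8 → [-11, -8]
OVER    → [-11, -8, -11]
GT      → [-11, 1]
SWAP    → [1, -11]
MUL     → [-11]
LOAD 2  → [-11, -8]

2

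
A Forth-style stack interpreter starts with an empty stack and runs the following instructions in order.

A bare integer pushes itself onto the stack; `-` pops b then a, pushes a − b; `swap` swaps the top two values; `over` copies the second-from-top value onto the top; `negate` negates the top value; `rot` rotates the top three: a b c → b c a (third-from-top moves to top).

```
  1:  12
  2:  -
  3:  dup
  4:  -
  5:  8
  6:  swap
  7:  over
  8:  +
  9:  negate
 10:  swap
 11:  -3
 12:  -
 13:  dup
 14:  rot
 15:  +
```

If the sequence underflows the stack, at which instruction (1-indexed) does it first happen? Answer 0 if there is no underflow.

12 -> [12]
-  — needs 2 operands, stack has 1 → underflow

2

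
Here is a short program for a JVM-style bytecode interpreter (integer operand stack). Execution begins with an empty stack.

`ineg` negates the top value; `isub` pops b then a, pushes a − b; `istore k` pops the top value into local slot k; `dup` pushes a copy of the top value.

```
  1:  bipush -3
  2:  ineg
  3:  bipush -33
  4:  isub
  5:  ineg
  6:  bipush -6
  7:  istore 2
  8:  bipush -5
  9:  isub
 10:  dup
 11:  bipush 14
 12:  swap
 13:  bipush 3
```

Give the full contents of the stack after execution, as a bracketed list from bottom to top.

bipush -3  -> [-3]
ineg       -> [3]
bipush -33 -> [3, -33]
isub       -> [36]
ineg       -> [-36]
bipush -6  -> [-36, -6]
istore 2   -> [-36]
bipush -5  -> [-36, -5]
isub       -> [-31]
dup        -> [-31, -31]
bipush 14  -> [-31, -31, 14]
swap       -> [-31, 14, -31]
bipush 3   -> [-31, 14, -31, 3]

[-31, 14, -31, 3]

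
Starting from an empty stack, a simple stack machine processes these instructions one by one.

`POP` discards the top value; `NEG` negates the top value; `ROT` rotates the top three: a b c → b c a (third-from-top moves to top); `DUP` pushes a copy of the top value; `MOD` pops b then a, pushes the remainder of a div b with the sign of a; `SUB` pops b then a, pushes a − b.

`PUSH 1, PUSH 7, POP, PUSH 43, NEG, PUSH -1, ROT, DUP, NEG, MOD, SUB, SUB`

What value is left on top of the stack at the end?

-42

PUSH 1  : [1]
PUSH 7  : [1, 7]
POP     : [1]
PUSH 43 : [1, 43]
NEG     : [1, -43]
PUSH -1 : [1, -43, -1]
ROT     : [-43, -1, 1]
DUP     : [-43, -1, 1, 1]
NEG     : [-43, -1, 1, -1]
MOD     : [-43, -1, 0]
SUB     : [-43, -1]
SUB     : [-42]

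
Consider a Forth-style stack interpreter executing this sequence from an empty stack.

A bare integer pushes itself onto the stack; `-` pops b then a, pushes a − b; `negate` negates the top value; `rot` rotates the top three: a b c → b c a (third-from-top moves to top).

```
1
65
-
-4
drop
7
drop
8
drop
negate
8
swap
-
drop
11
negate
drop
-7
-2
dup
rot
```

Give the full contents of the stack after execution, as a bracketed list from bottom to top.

[-2, -2, -7]

1      -> [1]
65     -> [1, 65]
-      -> [-64]
-4     -> [-64, -4]
drop   -> [-64]
7      -> [-64, 7]
drop   -> [-64]
8      -> [-64, 8]
drop   -> [-64]
negate -> [64]
8      -> [64, 8]
swap   -> [8, 64]
-      -> [-56]
drop   -> []
11     -> [11]
negate -> [-11]
drop   -> []
-7     -> [-7]
-2     -> [-7, -2]
dup    -> [-7, -2, -2]
rot    -> [-2, -2, -7]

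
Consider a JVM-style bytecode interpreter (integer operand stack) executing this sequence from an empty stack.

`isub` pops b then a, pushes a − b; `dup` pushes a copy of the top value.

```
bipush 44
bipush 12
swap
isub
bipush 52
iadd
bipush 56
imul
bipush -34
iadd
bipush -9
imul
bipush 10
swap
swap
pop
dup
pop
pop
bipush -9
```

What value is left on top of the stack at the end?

-9

bipush 44   [44]
bipush 12   [44, 12]
swap        [12, 44]
isub        [-32]
bipush 52   [-32, 52]
iadd        [20]
bipush 56   [20, 56]
imul        [1120]
bipush -34  [1120, -34]
iadd        [1086]
bipush -9   [1086, -9]
imul        [-9774]
bipush 10   [-9774, 10]
swap        [10, -9774]
swap        [-9774, 10]
pop         [-9774]
dup         [-9774, -9774]
pop         [-9774]
pop         []
bipush -9   [-9]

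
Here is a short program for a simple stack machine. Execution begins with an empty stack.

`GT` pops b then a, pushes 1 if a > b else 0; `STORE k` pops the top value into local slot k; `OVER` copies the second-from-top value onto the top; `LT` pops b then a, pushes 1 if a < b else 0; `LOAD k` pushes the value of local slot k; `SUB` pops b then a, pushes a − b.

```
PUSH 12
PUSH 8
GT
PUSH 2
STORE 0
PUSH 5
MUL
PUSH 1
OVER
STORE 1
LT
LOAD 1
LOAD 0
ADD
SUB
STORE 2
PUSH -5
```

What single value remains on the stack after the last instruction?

-5

PUSH 12  12
PUSH 8   12 8
GT       1
PUSH 2   1 2
STORE 0  1
PUSH 5   1 5
MUL      5
PUSH 1   5 1
OVER     5 1 5
STORE 1  5 1
LT       0
LOAD 1   0 5
LOAD 0   0 5 2
ADD      0 7
SUB      -7
STORE 2  (empty)
PUSH -5  -5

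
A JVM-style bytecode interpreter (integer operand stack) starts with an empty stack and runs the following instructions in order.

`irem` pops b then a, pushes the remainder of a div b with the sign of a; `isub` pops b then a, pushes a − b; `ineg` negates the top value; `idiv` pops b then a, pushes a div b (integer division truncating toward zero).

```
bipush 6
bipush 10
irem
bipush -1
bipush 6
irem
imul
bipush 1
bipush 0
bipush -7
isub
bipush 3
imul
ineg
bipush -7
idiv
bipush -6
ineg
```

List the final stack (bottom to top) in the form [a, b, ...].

bipush 6   [6]
bipush 10  [6, 10]
irem       [6]
bipush -1  [6, -1]
bipush 6   [6, -1, 6]
irem       [6, -1]
imul       [-6]
bipush 1   [-6, 1]
bipush 0   [-6, 1, 0]
bipush -7  [-6, 1, 0, -7]
isub       [-6, 1, 7]
bipush 3   [-6, 1, 7, 3]
imul       [-6, 1, 21]
ineg       [-6, 1, -21]
bipush -7  [-6, 1, -21, -7]
idiv       [-6, 1, 3]
bipush -6  [-6, 1, 3, -6]
ineg       [-6, 1, 3, 6]

[-6, 1, 3, 6]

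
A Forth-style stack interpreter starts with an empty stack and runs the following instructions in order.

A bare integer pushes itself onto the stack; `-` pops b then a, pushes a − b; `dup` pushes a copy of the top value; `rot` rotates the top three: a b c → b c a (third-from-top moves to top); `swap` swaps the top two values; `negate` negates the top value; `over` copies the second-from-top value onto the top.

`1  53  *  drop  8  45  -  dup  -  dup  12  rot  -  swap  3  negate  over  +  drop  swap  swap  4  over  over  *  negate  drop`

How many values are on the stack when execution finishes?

1      -> [1]
53     -> [1, 53]
*      -> [53]
drop   -> []
8      -> [8]
45     -> [8, 45]
-      -> [-37]
dup    -> [-37, -37]
-      -> [0]
dup    -> [0, 0]
12     -> [0, 0, 12]
rot    -> [0, 12, 0]
-      -> [0, 12]
swap   -> [12, 0]
3      -> [12, 0, 3]
negate -> [12, 0, -3]
over   -> [12, 0, -3, 0]
+      -> [12, 0, -3]
drop   -> [12, 0]
swap   -> [0, 12]
swap   -> [12, 0]
4      -> [12, 0, 4]
over   -> [12, 0, 4, 0]
over   -> [12, 0, 4, 0, 4]
*      -> [12, 0, 4, 0]
negate -> [12, 0, 4, 0]
drop   -> [12, 0, 4]

3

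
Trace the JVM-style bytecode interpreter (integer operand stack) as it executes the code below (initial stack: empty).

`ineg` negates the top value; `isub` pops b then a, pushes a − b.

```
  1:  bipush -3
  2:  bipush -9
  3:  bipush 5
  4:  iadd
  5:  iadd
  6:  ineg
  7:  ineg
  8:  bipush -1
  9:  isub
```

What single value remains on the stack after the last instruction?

-6

bipush -3  -3
bipush -9  -3 -9
bipush 5   -3 -9 5
iadd       -3 -4
iadd       -7
ineg       7
ineg       -7
bipush -1  -7 -1
isub       -6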